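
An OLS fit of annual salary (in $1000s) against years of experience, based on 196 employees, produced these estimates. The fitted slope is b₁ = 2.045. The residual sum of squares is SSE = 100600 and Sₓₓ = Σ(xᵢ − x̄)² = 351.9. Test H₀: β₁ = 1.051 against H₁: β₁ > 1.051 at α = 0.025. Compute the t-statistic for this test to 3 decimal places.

MSE = SSE/(n − 2) = 100600/194 = 518.557.
SE(b₁) = √(MSE/Sₓₓ) = √(518.557/351.9) = 1.21392.
t = (2.045 − 1.051) / 1.21392 = 0.819.
df = n − 2 = 194.
One-sided p ≈ 0.2069, which is ≥ 0.025, so fail to reject H₀.
The data do not give significant evidence that the true slope on years of experience exceeds 1.051 $1000s per unit.

t = 0.819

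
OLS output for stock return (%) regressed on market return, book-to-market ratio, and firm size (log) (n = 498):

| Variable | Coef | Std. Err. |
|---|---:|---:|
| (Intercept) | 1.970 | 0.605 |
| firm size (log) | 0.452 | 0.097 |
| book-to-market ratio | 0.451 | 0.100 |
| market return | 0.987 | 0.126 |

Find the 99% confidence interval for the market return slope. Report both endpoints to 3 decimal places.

(0.661, 1.313)

Read off: b = 0.987, SE = 0.126 for market return.
df = n − k − 1 = 498 − 3 − 1 = 494.
t* = t_{0.005, 494} = 2.585818.
Margin = t* × SE = 2.585818 × 0.126 = 0.32581.
CI: 0.987 ± 0.32581 → (0.661, 1.313).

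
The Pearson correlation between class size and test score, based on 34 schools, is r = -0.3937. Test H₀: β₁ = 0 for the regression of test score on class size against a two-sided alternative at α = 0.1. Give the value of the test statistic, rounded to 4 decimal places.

t = -2.4228

t = r·√(n − 2)/√(1 − r²) = -0.3937·√32/√0.845 = -2.4228.
df = n − 2 = 32.
Two-sided p ≈ 0.0212, which is < 0.1, so reject H₀.
There is evidence of a linear association between class size and test score.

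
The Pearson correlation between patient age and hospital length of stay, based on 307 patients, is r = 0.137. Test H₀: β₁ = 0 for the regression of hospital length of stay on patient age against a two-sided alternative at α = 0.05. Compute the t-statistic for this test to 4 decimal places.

t = 2.4154

t = r·√(n − 2)/√(1 − r²) = 0.137·√305/√0.981231 = 2.4154.
df = n − 2 = 305.
Two-sided p ≈ 0.0163, which is < 0.05, so reject H₀.
There is evidence of a linear association between patient age and hospital length of stay.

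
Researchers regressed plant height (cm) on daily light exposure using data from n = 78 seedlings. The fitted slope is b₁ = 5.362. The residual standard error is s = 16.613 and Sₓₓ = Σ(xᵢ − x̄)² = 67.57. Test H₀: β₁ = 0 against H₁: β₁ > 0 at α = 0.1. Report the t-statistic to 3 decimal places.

t = 2.653

SE(b₁) = s/√Sₓₓ = 16.613/√67.57 = 2.02102.
t = 5.362 / 2.02102 = 2.653.
df = n − 2 = 76.
One-sided p ≈ 0.0049, which is < 0.1, so reject H₀.
There is evidence that the true slope on daily light exposure is positive.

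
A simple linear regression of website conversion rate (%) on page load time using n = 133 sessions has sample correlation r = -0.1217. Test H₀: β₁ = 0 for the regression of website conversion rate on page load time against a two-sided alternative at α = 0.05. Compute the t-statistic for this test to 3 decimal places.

t = r·√(n − 2)/√(1 − r²) = -0.1217·√131/√0.985189 = -1.403.
df = n − 2 = 131.
Two-sided p ≈ 0.1629, which is ≥ 0.05, so fail to reject H₀.
The data do not give significant evidence of a linear association between page load time and website conversion rate.

t = -1.403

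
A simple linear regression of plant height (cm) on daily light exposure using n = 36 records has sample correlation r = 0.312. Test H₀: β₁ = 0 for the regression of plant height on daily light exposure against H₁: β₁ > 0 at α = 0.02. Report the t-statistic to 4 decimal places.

t = r·√(n − 2)/√(1 − r²) = 0.312·√34/√0.902656 = 1.9148.
df = n − 2 = 34.
One-sided p ≈ 0.0320, which is ≥ 0.02, so fail to reject H₀.
The data do not give significant evidence of a linear association between daily light exposure and plant height.

t = 1.9148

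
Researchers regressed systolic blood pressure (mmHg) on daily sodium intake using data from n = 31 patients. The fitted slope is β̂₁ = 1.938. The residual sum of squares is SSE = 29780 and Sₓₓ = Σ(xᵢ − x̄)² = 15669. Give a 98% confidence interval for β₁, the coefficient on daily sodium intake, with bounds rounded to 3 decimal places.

MSE = SSE/(n − 2) = 29780/29 = 1026.9.
SE(β̂₁) = √(MSE/Sₓₓ) = √(1026.9/15669) = 0.256002.
df = n − 2 = 29.
t* = t_{0.01, 29} = 2.462021.
Margin = t* × SE = 2.462021 × 0.256002 = 0.63028.
CI: 1.938 ± 0.63028 → (1.308, 2.568).
With 98% confidence, each one-unit increase in daily sodium intake is associated with a change of between 1.308 and 2.568 mmHg in systolic blood pressure.

(1.308, 2.568)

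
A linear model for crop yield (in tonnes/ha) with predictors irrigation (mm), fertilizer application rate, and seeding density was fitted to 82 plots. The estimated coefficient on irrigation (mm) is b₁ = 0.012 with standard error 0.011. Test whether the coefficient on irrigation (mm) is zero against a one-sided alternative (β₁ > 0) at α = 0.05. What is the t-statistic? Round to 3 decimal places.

H₀: β₁ = 0 vs H₁: β₁ > 0.
t = (b₁ − β₁⁰)/SE = 0.012 / 0.011 = 1.091.
df = n − k − 1 = 82 − 3 − 1 = 78.
One-sided p ≈ 0.1393, which is ≥ 0.05, so fail to reject H₀.
The data do not give significant evidence that the true slope on irrigation (mm) is positive, holding the other predictors fixed.

t = 1.091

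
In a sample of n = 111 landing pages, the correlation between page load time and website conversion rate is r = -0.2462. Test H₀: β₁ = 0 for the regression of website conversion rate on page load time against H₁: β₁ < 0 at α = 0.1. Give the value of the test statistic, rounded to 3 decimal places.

t = r·√(n − 2)/√(1 − r²) = -0.2462·√109/√0.939386 = -2.652.
df = n − 2 = 109.
One-sided p ≈ 0.0046, which is < 0.1, so reject H₀.
There is evidence of a linear association between page load time and website conversion rate.

t = -2.652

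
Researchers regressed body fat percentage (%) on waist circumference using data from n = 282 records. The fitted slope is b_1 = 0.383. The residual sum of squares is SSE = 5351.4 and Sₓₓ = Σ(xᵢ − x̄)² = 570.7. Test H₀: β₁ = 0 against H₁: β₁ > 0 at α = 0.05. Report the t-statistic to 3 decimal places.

t = 2.093

MSE = SSE/(n − 2) = 5351.4/280 = 19.1121.
SE(b_1) = √(MSE/Sₓₓ) = √(19.1121/570.7) = 0.183.
t = 0.383 / 0.183 = 2.093.
df = n − 2 = 280.
One-sided p ≈ 0.0186, which is < 0.05, so reject H₀.
There is evidence that the true slope on waist circumference is positive.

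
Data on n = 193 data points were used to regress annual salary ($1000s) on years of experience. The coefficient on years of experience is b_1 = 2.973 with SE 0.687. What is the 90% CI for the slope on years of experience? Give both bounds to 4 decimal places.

df = n − 2 = 193 − 2 = 191.
t* = t_{0.05, 191} = 1.652871.
Margin = t* × SE = 1.652871 × 0.687 = 1.135522.
CI: 2.973 ± 1.135522 → (1.8375, 4.1085).
With 90% confidence, each one-unit increase in years of experience is associated with a change of between 1.8375 and 4.1085 $1000s in annual salary.

(1.8375, 4.1085)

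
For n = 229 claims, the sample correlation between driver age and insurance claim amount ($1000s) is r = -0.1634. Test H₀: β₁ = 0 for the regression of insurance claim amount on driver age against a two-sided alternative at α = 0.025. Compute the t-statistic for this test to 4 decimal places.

t = -2.4954

t = r·√(n − 2)/√(1 − r²) = -0.1634·√227/√0.9733 = -2.4954.
df = n − 2 = 227.
Two-sided p ≈ 0.0133, which is < 0.025, so reject H₀.
There is evidence of a linear association between driver age and insurance claim amount.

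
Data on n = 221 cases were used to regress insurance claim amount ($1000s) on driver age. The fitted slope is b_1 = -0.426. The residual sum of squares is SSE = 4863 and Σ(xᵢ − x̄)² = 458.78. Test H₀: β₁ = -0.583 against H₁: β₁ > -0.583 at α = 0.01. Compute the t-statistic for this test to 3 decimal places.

t = 0.714

MSE = SSE/(n − 2) = 4863/219 = 22.2055.
SE(b_1) = √(MSE/Sₓₓ) = √(22.2055/458.78) = 0.220003.
t = (-0.426 − (-0.583)) / 0.220003 = 0.714.
df = n − 2 = 219.
One-sided p ≈ 0.2381, which is ≥ 0.01, so fail to reject H₀.
The data do not give significant evidence that the true slope on driver age exceeds -0.583 $1000s per unit.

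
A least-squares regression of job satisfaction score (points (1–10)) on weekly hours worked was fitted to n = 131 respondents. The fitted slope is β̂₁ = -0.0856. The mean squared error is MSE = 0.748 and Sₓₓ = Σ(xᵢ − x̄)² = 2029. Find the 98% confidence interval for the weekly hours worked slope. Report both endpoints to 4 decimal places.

(-0.1308, -0.0404)

SE(β̂₁) = √(MSE/Sₓₓ) = √(0.748/2029) = 0.0192004.
df = n − 2 = 129.
t* = t_{0.01, 129} = 2.355602.
Margin = t* × SE = 2.355602 × 0.0192004 = 0.045228.
CI: -0.0856 ± 0.045228 → (-0.1308, -0.0404).
With 98% confidence, each one-unit increase in weekly hours worked is associated with a change of between -0.1308 and -0.0404 points (1–10) in job satisfaction score.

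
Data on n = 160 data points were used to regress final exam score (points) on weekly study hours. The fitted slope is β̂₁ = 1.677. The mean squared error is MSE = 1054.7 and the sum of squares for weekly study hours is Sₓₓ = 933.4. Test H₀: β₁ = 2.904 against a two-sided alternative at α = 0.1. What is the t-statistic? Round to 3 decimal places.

t = -1.154

SE(β̂₁) = √(MSE/Sₓₓ) = √(1054.7/933.4) = 1.06299.
t = (1.677 − 2.904) / 1.06299 = -1.154.
df = n − 2 = 158.
Two-sided p ≈ 0.2501, which is ≥ 0.1, so fail to reject H₀.
The data are consistent with a true slope of 2.904 points per unit of weekly study hours.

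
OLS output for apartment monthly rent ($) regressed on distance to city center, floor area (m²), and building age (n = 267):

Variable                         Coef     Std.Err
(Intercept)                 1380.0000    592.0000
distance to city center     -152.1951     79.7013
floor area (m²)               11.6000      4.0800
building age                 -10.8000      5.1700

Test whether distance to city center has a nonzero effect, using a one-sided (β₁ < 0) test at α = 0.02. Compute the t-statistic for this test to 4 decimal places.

Read off: b = -152.1951, SE = 79.7013 for distance to city center.
H₀: β₁ = 0 vs H₁: β₁ < 0.
t = -152.1951 / 79.7013 = -1.9096.
df = n − k − 1 = 267 − 3 − 1 = 263.
One-sided p ≈ 0.0286, which is ≥ 0.02, so fail to reject H₀.
The data do not give significant evidence that the true slope on distance to city center is negative, holding the other predictors fixed.

t = -1.9096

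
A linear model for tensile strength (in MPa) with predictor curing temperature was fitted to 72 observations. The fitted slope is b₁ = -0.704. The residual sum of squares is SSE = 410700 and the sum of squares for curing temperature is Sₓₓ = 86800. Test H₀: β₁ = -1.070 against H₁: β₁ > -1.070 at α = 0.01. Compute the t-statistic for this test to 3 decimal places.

t = 1.408

MSE = SSE/(n − 2) = 410700/70 = 5867.14.
SE(b₁) = √(MSE/Sₓₓ) = √(5867.14/86800) = 0.259988.
t = (-0.704 − (-1.070)) / 0.259988 = 1.408.
df = n − 2 = 70.
One-sided p ≈ 0.0818, which is ≥ 0.01, so fail to reject H₀.
The data do not give significant evidence that the true slope on curing temperature exceeds -1.070 MPa per unit.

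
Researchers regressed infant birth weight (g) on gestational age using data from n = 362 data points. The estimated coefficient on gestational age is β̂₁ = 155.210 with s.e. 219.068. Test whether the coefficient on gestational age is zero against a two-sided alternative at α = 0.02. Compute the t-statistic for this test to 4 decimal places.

H₀: β₁ = 0 vs H₁: β₁ ≠ 0.
t = (β̂₁ − β₁⁰)/SE = 155.210 / 219.068 = 0.7085.
df = n − 2 = 362 − 2 = 360.
Two-sided p ≈ 0.4791, which is ≥ 0.02, so fail to reject H₀.
The data do not give significant evidence of an association between gestational age and infant birth weight.

t = 0.7085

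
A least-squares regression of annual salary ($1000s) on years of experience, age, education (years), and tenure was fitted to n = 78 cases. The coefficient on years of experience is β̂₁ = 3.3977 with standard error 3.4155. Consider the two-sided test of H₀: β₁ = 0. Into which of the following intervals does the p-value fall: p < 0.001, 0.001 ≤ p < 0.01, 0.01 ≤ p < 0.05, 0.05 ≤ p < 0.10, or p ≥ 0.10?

p ≥ 0.10

t = 3.3977 / 3.4155 = 0.995.
df = n − k − 1 = 78 − 4 − 1 = 73.
Two-sided p = 2·P(T_{73} > |t|) ≈ 0.3231.
So p ≥ 0.10.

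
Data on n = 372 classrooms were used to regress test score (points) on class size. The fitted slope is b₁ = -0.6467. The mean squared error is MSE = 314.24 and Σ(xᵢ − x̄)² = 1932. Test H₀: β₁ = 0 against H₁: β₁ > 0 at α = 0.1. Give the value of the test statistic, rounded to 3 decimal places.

SE(b₁) = √(MSE/Sₓₓ) = √(314.24/1932) = 0.403299.
t = -0.6467 / 0.403299 = -1.604.
df = n − 2 = 370.
One-sided p ≈ 0.9452, which is ≥ 0.1, so fail to reject H₀.
The data do not give significant evidence that the true slope on class size is positive.

t = -1.604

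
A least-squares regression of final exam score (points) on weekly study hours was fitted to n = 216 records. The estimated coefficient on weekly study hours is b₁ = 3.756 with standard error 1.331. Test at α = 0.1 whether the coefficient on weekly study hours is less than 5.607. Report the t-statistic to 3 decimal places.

t = -1.391

H₀: β₁ = 5.607 vs H₁: β₁ < 5.607.
t = (b₁ − β₁⁰)/SE = (3.756 − 5.607) / 1.331 = -1.391.
df = n − 2 = 216 − 2 = 214.
One-sided p ≈ 0.0829, which is < 0.1, so reject H₀.
There is evidence that the true slope on weekly study hours is below 5.607 points per unit.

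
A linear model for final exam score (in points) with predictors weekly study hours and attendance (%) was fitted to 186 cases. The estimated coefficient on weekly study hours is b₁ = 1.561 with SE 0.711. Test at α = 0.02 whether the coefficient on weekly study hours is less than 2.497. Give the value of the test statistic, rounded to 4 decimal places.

H₀: β₁ = 2.497 vs H₁: β₁ < 2.497.
t = (b₁ − β₁⁰)/SE = (1.561 − 2.497) / 0.711 = -1.3165.
df = n − k − 1 = 186 − 2 − 1 = 183.
One-sided p ≈ 0.0948, which is ≥ 0.02, so fail to reject H₀.
The data do not give significant evidence that the true slope on weekly study hours is below 2.497 points per unit, holding the other predictors fixed.

t = -1.3165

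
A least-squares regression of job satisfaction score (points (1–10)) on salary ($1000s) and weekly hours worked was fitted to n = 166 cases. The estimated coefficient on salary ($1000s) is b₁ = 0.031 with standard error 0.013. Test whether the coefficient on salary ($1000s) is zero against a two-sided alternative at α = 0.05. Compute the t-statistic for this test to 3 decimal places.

t = 2.385

H₀: β₁ = 0 vs H₁: β₁ ≠ 0.
t = (b₁ − β₁⁰)/SE = 0.031 / 0.013 = 2.385.
df = n − k − 1 = 166 − 2 − 1 = 163.
Two-sided p ≈ 0.0182, which is < 0.05, so reject H₀.
There is evidence that salary ($1000s) is associated with job satisfaction score, holding the other predictors fixed.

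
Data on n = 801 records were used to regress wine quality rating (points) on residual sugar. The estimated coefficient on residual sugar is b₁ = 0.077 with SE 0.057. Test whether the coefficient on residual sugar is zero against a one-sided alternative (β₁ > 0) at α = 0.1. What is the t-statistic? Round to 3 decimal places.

H₀: β₁ = 0 vs H₁: β₁ > 0.
t = (b₁ − β₁⁰)/SE = 0.077 / 0.057 = 1.351.
df = n − 2 = 801 − 2 = 799.
One-sided p ≈ 0.0886, which is < 0.1, so reject H₀.
There is evidence that the true slope on residual sugar is positive.

t = 1.351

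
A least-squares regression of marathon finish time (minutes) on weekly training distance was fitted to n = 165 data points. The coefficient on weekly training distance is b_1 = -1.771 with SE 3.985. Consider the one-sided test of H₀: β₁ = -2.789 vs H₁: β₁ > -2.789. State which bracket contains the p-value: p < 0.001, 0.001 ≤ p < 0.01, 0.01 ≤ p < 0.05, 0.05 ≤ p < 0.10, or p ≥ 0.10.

t = (-1.771 − (-2.789)) / 3.985 = 0.255.
df = n − 2 = 165 − 2 = 163.
One-sided p = P(T_{163} > t) ≈ 0.3993.
So p ≥ 0.10.

p ≥ 0.10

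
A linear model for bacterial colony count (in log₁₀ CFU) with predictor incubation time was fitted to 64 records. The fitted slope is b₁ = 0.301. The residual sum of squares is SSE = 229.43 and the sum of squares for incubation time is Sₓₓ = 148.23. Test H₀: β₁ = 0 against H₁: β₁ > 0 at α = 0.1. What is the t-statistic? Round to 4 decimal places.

MSE = SSE/(n − 2) = 229.43/62 = 3.70048.
SE(b₁) = √(MSE/Sₓₓ) = √(3.70048/148.23) = 0.158001.
t = 0.301 / 0.158001 = 1.9050.
df = n − 2 = 62.
One-sided p ≈ 0.0307, which is < 0.1, so reject H₀.
There is evidence that the true slope on incubation time is positive.

t = 1.9050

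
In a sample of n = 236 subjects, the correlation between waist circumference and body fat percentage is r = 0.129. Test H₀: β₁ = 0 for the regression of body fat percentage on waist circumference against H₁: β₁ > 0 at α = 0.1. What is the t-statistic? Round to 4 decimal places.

t = r·√(n − 2)/√(1 − r²) = 0.129·√234/√0.983359 = 1.9899.
df = n − 2 = 234.
One-sided p ≈ 0.0239, which is < 0.1, so reject H₀.
There is evidence of a linear association between waist circumference and body fat percentage.

t = 1.9899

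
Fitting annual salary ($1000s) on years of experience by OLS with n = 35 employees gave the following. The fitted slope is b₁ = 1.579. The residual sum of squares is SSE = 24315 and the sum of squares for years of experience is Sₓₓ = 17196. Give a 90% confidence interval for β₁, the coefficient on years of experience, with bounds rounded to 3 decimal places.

(1.229, 1.929)

MSE = SSE/(n − 2) = 24315/33 = 736.818.
SE(b₁) = √(MSE/Sₓₓ) = √(736.818/17196) = 0.206998.
df = n − 2 = 33.
t* = t_{0.05, 33} = 1.69236.
Margin = t* × SE = 1.69236 × 0.206998 = 0.35032.
CI: 1.579 ± 0.35032 → (1.229, 1.929).
With 90% confidence, each one-unit increase in years of experience is associated with a change of between 1.229 and 1.929 $1000s in annual salary.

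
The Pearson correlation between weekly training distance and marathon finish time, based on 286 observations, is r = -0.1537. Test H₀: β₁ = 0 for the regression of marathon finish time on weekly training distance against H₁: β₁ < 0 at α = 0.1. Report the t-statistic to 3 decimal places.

t = r·√(n − 2)/√(1 − r²) = -0.1537·√284/√0.976376 = -2.621.
df = n − 2 = 284.
One-sided p ≈ 0.0046, which is < 0.1, so reject H₀.
There is evidence of a linear association between weekly training distance and marathon finish time.

t = -2.621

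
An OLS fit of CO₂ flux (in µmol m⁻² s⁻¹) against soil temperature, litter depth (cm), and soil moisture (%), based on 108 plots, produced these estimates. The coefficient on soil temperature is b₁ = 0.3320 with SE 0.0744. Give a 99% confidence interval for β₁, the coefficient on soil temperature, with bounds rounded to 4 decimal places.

(0.1368, 0.5272)

df = n − k − 1 = 108 − 3 − 1 = 104.
t* = t_{0.005, 104} = 2.623932.
Margin = t* × SE = 2.623932 × 0.0744 = 0.195221.
CI: 0.3320 ± 0.195221 → (0.1368, 0.5272).
With 99% confidence, each one-unit increase in soil temperature is associated with a change of between 0.1368 and 0.5272 µmol m⁻² s⁻¹ in CO₂ flux, holding the other predictors fixed.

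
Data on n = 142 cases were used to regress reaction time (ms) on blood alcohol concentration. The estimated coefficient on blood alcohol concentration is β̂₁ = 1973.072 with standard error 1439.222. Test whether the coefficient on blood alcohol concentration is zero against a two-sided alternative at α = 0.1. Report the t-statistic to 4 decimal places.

H₀: β₁ = 0 vs H₁: β₁ ≠ 0.
t = (β̂₁ − β₁⁰)/SE = 1973.072 / 1439.222 = 1.3709.
df = n − 2 = 142 − 2 = 140.
Two-sided p ≈ 0.1726, which is ≥ 0.1, so fail to reject H₀.
The data do not give significant evidence of an association between blood alcohol concentration and reaction time.

t = 1.3709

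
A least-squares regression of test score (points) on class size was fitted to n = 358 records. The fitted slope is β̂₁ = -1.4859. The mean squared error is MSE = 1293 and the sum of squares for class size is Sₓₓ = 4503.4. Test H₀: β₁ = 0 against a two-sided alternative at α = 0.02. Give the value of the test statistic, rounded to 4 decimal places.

t = -2.7731

SE(β̂₁) = √(MSE/Sₓₓ) = √(1293/4503.4) = 0.535832.
t = -1.4859 / 0.535832 = -2.7731.
df = n − 2 = 356.
Two-sided p ≈ 0.0058, which is < 0.02, so reject H₀.
There is evidence that class size is associated with test score.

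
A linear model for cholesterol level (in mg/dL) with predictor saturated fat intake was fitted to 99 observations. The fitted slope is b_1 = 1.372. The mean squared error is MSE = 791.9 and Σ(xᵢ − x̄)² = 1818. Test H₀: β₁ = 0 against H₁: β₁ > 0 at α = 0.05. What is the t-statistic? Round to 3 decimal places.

t = 2.079

SE(b_1) = √(MSE/Sₓₓ) = √(791.9/1818) = 0.659991.
t = 1.372 / 0.659991 = 2.079.
df = n − 2 = 97.
One-sided p ≈ 0.0201, which is < 0.05, so reject H₀.
There is evidence that the true slope on saturated fat intake is positive.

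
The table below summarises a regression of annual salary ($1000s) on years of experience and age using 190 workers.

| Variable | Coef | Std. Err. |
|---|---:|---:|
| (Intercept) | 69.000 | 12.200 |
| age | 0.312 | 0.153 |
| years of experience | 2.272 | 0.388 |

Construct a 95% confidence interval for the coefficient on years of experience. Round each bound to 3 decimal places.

Read off: b = 2.272, SE = 0.388 for years of experience.
df = n − k − 1 = 190 − 2 − 1 = 187.
t* = t_{0.025, 187} = 1.972731.
Margin = t* × SE = 1.972731 × 0.388 = 0.76542.
CI: 2.272 ± 0.76542 → (1.507, 3.037).

(1.507, 3.037)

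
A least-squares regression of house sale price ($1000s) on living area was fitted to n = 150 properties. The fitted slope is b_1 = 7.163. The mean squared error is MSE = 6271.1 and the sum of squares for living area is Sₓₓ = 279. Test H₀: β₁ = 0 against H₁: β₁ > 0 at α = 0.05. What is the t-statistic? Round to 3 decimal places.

SE(b_1) = √(MSE/Sₓₓ) = √(6271.1/279) = 4.741.
t = 7.163 / 4.741 = 1.511.
df = n − 2 = 148.
One-sided p ≈ 0.0665, which is ≥ 0.05, so fail to reject H₀.
The data do not give significant evidence that the true slope on living area is positive.

t = 1.511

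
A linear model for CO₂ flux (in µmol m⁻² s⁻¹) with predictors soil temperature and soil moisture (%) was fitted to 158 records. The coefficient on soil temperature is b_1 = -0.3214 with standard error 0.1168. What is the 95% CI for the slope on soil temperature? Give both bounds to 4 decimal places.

(-0.5521, -0.0907)

df = n − k − 1 = 158 − 2 − 1 = 155.
t* = t_{0.025, 155} = 1.975387.
Margin = t* × SE = 1.975387 × 0.1168 = 0.230725.
CI: -0.3214 ± 0.230725 → (-0.5521, -0.0907).
With 95% confidence, each one-unit increase in soil temperature is associated with a change of between -0.5521 and -0.0907 µmol m⁻² s⁻¹ in CO₂ flux, holding the other predictors fixed.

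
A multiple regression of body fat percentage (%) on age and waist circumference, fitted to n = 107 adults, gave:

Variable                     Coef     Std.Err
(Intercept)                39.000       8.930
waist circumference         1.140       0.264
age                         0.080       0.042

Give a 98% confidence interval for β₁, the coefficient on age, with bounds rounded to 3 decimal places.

Read off: b = 0.080, SE = 0.042 for age.
df = n − k − 1 = 107 − 2 − 1 = 104.
t* = t_{0.01, 104} = 2.362739.
Margin = t* × SE = 2.362739 × 0.042 = 0.09924.
CI: 0.080 ± 0.09924 → (-0.019, 0.179).

(-0.019, 0.179)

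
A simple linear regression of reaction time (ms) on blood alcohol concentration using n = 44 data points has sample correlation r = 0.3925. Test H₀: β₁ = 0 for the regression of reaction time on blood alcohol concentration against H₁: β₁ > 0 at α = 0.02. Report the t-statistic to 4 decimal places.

t = 2.7656

t = r·√(n − 2)/√(1 − r²) = 0.3925·√42/√0.845944 = 2.7656.
df = n − 2 = 42.
One-sided p ≈ 0.0042, which is < 0.02, so reject H₀.
There is evidence of a linear association between blood alcohol concentration and reaction time.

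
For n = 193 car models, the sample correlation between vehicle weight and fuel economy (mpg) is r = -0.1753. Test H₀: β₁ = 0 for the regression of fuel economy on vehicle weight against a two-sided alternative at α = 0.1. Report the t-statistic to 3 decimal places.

t = -2.461

t = r·√(n − 2)/√(1 − r²) = -0.1753·√191/√0.96927 = -2.461.
df = n − 2 = 191.
Two-sided p ≈ 0.0148, which is < 0.1, so reject H₀.
There is evidence of a linear association between vehicle weight and fuel economy.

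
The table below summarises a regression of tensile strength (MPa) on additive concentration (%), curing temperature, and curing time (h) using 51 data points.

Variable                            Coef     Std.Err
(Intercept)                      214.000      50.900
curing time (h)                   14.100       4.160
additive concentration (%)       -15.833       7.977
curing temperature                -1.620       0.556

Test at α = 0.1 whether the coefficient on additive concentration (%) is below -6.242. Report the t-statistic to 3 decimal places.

Read off: b = -15.833, SE = 7.977 for additive concentration (%).
H₀: β₁ = -6.242 vs H₁: β₁ < -6.242.
t = (-15.833 − (-6.242)) / 7.977 = -1.202.
df = n − k − 1 = 51 − 3 − 1 = 47.
One-sided p ≈ 0.1176, which is ≥ 0.1, so fail to reject H₀.
The data do not give significant evidence that the true slope on additive concentration (%) is below -6.242 MPa per unit, holding the other predictors fixed.

t = -1.202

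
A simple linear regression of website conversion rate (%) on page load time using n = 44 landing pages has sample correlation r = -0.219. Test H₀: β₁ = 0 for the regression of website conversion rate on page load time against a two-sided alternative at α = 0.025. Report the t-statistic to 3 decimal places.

t = r·√(n − 2)/√(1 − r²) = -0.219·√42/√0.952039 = -1.455.
df = n − 2 = 42.
Two-sided p ≈ 0.1532, which is ≥ 0.025, so fail to reject H₀.
The data do not give significant evidence of a linear association between page load time and website conversion rate.

t = -1.455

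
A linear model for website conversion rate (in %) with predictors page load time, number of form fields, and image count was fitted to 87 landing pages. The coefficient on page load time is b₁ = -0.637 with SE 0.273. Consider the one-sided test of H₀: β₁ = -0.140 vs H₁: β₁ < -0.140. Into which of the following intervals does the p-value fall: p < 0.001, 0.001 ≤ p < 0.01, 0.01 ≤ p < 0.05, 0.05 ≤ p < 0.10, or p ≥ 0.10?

t = (-0.637 − (-0.140)) / 0.273 = -1.821.
df = n − k − 1 = 87 − 3 − 1 = 83.
One-sided p = P(T_{83} < t) ≈ 0.0361.
So 0.01 ≤ p < 0.05.

0.01 ≤ p < 0.05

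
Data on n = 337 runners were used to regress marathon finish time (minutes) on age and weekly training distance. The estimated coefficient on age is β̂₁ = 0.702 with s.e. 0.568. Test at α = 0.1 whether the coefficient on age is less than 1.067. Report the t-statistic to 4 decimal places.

H₀: β₁ = 1.067 vs H₁: β₁ < 1.067.
t = (β̂₁ − β₁⁰)/SE = (0.702 − 1.067) / 0.568 = -0.6426.
df = n − k − 1 = 337 − 2 − 1 = 334.
One-sided p ≈ 0.2605, which is ≥ 0.1, so fail to reject H₀.
The data do not give significant evidence that the true slope on age is below 1.067 minutes per unit, holding the other predictors fixed.

t = -0.6426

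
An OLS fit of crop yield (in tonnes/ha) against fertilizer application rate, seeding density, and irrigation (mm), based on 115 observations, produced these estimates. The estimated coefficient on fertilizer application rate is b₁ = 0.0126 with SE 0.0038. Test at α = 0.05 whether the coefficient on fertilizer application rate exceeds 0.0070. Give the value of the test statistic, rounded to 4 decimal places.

t = 1.4737

H₀: β₁ = 0.0070 vs H₁: β₁ > 0.0070.
t = (b₁ − β₁⁰)/SE = (0.0126 − 0.0070) / 0.0038 = 1.4737.
df = n − k − 1 = 115 − 3 − 1 = 111.
One-sided p ≈ 0.0717, which is ≥ 0.05, so fail to reject H₀.
The data do not give significant evidence that the true slope on fertilizer application rate exceeds 0.0070 tonnes/ha per unit, holding the other predictors fixed.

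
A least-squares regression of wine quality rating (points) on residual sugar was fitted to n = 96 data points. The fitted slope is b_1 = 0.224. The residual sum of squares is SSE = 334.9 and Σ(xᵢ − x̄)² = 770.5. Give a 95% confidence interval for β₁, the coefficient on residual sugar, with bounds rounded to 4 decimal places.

MSE = SSE/(n − 2) = 334.9/94 = 3.56277.
SE(b_1) = √(MSE/Sₓₓ) = √(3.56277/770.5) = 0.0679998.
df = n − 2 = 94.
t* = t_{0.025, 94} = 1.985523.
Margin = t* × SE = 1.985523 × 0.0679998 = 0.135015.
CI: 0.224 ± 0.135015 → (0.0890, 0.3590).
With 95% confidence, each one-unit increase in residual sugar is associated with a change of between 0.0890 and 0.3590 points in wine quality rating.

(0.0890, 0.3590)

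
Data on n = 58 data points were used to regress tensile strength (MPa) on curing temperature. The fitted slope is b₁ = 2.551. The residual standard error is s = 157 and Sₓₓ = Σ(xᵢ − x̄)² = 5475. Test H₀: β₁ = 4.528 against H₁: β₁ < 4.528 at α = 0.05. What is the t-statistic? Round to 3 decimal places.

SE(b₁) = s/√Sₓₓ = 157/√5475 = 2.12182.
t = (2.551 − 4.528) / 2.12182 = -0.932.
df = n − 2 = 56.
One-sided p ≈ 0.1777, which is ≥ 0.05, so fail to reject H₀.
The data do not give significant evidence that the true slope on curing temperature is below 4.528 MPa per unit.

t = -0.932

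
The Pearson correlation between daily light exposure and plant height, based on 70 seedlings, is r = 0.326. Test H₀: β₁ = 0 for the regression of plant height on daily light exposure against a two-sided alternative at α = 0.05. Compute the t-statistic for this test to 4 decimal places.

t = 2.8436

t = r·√(n − 2)/√(1 − r²) = 0.326·√68/√0.893724 = 2.8436.
df = n − 2 = 68.
Two-sided p ≈ 0.0059, which is < 0.05, so reject H₀.
There is evidence of a linear association between daily light exposure and plant height.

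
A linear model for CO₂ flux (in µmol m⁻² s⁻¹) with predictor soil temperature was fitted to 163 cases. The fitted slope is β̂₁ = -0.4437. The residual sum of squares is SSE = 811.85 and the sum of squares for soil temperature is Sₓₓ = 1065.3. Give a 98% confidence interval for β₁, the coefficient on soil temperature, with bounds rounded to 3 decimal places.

(-0.605, -0.282)

MSE = SSE/(n − 2) = 811.85/161 = 5.04255.
SE(β̂₁) = √(MSE/Sₓₓ) = √(5.04255/1065.3) = 0.0688001.
df = n − 2 = 161.
t* = t_{0.01, 161} = 2.349732.
Margin = t* × SE = 2.349732 × 0.0688001 = 0.16166.
CI: -0.4437 ± 0.16166 → (-0.605, -0.282).
With 98% confidence, each one-unit increase in soil temperature is associated with a change of between -0.605 and -0.282 µmol m⁻² s⁻¹ in CO₂ flux.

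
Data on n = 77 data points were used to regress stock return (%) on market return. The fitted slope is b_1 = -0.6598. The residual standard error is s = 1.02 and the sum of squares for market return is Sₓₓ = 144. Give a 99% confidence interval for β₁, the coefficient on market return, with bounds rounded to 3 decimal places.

SE(b_1) = s/√Sₓₓ = 1.02/√144 = 0.085.
df = n − 2 = 75.
t* = t_{0.005, 75} = 2.642983.
Margin = t* × SE = 2.642983 × 0.085 = 0.22465.
CI: -0.6598 ± 0.22465 → (-0.884, -0.435).
With 99% confidence, each one-unit increase in market return is associated with a change of between -0.884 and -0.435 % in stock return.

(-0.884, -0.435)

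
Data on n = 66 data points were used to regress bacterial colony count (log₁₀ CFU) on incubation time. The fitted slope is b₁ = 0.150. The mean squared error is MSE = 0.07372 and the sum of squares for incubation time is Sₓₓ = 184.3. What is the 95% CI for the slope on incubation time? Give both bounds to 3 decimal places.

(0.110, 0.190)

SE(b₁) = √(MSE/Sₓₓ) = √(0.07372/184.3) = 0.02.
df = n − 2 = 64.
t* = t_{0.025, 64} = 1.99773.
Margin = t* × SE = 1.99773 × 0.02 = 0.03995.
CI: 0.150 ± 0.03995 → (0.110, 0.190).
With 95% confidence, each one-unit increase in incubation time is associated with a change of between 0.110 and 0.190 log₁₀ CFU in bacterial colony count.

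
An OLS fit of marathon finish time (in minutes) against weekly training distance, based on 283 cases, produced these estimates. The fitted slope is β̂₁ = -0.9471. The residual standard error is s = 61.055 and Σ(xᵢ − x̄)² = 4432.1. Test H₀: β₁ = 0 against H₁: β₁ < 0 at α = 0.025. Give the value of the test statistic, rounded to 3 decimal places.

t = -1.033

SE(β̂₁) = s/√Sₓₓ = 61.055/√4432.1 = 0.9171.
t = -0.9471 / 0.9171 = -1.033.
df = n − 2 = 281.
One-sided p ≈ 0.1513, which is ≥ 0.025, so fail to reject H₀.
The data do not give significant evidence that the true slope on weekly training distance is negative.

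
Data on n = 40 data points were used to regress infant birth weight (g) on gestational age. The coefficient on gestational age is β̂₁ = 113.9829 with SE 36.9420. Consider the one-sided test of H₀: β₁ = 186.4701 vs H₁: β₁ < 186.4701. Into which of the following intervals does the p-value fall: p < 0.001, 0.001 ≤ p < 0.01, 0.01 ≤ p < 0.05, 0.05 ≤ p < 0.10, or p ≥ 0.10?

t = (113.9829 − 186.4701) / 36.9420 = -1.962.
df = n − 2 = 40 − 2 = 38.
One-sided p = P(T_{38} < t) ≈ 0.0285.
So 0.01 ≤ p < 0.05.

0.01 ≤ p < 0.05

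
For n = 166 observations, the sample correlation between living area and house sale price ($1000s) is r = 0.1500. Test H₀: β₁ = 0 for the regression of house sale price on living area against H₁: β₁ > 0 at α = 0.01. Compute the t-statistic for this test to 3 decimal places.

t = r·√(n − 2)/√(1 − r²) = 0.1500·√164/√0.9775 = 1.943.
df = n − 2 = 164.
One-sided p ≈ 0.0269, which is ≥ 0.01, so fail to reject H₀.
The data do not give significant evidence of a linear association between living area and house sale price.

t = 1.943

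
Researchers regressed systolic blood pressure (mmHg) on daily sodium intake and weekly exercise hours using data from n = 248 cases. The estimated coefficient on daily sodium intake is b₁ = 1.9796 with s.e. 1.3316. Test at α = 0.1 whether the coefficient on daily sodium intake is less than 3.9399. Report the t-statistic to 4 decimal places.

H₀: β₁ = 3.9399 vs H₁: β₁ < 3.9399.
t = (b₁ − β₁⁰)/SE = (1.9796 − 3.9399) / 1.3316 = -1.4721.
df = n − k − 1 = 248 − 2 − 1 = 245.
One-sided p ≈ 0.0711, which is < 0.1, so reject H₀.
There is evidence that the true slope on daily sodium intake is below 3.9399 mmHg per unit, holding the other predictors fixed.

t = -1.4721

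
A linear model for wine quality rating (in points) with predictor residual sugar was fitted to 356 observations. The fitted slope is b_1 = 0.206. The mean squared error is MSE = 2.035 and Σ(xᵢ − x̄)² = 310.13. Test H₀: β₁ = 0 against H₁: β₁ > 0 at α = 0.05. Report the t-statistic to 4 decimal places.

t = 2.5431

SE(b_1) = √(MSE/Sₓₓ) = √(2.035/310.13) = 0.0810047.
t = 0.206 / 0.0810047 = 2.5431.
df = n − 2 = 354.
One-sided p ≈ 0.0057, which is < 0.05, so reject H₀.
There is evidence that the true slope on residual sugar is positive.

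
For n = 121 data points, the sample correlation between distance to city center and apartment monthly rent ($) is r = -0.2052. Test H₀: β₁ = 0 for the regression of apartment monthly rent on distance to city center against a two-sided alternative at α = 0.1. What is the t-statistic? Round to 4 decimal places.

t = r·√(n − 2)/√(1 − r²) = -0.2052·√119/√0.957893 = -2.2871.
df = n − 2 = 119.
Two-sided p ≈ 0.0240, which is < 0.1, so reject H₀.
There is evidence of a linear association between distance to city center and apartment monthly rent.

t = -2.2871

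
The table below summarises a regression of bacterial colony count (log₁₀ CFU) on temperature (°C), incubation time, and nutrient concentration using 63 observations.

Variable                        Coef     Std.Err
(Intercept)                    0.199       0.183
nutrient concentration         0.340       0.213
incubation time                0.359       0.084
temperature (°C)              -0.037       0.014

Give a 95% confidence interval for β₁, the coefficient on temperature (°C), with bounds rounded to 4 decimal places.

Read off: b = -0.037, SE = 0.014 for temperature (°C).
df = n − k − 1 = 63 − 3 − 1 = 59.
t* = t_{0.025, 59} = 2.000995.
Margin = t* × SE = 2.000995 × 0.014 = 0.028014.
CI: -0.037 ± 0.028014 → (-0.0650, -0.0090).

(-0.0650, -0.0090)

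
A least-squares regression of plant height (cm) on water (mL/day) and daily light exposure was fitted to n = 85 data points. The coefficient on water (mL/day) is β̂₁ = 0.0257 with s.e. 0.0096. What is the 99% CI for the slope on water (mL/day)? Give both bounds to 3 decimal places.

(0.000, 0.051)

df = n − k − 1 = 85 − 2 − 1 = 82.
t* = t_{0.005, 82} = 2.637123.
Margin = t* × SE = 2.637123 × 0.0096 = 0.02532.
CI: 0.0257 ± 0.02532 → (0.000, 0.051).
With 99% confidence, each one-unit increase in water (mL/day) is associated with a change of between 0.000 and 0.051 cm in plant height, holding the other predictors fixed.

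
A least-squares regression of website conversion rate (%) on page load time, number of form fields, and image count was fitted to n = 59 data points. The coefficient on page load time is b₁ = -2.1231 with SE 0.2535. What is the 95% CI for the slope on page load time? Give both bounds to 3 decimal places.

df = n − k − 1 = 59 − 3 − 1 = 55.
t* = t_{0.025, 55} = 2.004045.
Margin = t* × SE = 2.004045 × 0.2535 = 0.50803.
CI: -2.1231 ± 0.50803 → (-2.631, -1.615).
With 95% confidence, each one-unit increase in page load time is associated with a change of between -2.631 and -1.615 % in website conversion rate, holding the other predictors fixed.

(-2.631, -1.615)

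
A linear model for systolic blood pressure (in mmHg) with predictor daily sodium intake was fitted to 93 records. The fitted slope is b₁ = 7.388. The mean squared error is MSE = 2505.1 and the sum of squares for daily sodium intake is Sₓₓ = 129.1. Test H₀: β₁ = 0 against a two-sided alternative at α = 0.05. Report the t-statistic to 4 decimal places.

t = 1.6772

SE(b₁) = √(MSE/Sₓₓ) = √(2505.1/129.1) = 4.40504.
t = 7.388 / 4.40504 = 1.6772.
df = n − 2 = 91.
Two-sided p ≈ 0.0969, which is ≥ 0.05, so fail to reject H₀.
The data do not give significant evidence of an association between daily sodium intake and systolic blood pressure.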